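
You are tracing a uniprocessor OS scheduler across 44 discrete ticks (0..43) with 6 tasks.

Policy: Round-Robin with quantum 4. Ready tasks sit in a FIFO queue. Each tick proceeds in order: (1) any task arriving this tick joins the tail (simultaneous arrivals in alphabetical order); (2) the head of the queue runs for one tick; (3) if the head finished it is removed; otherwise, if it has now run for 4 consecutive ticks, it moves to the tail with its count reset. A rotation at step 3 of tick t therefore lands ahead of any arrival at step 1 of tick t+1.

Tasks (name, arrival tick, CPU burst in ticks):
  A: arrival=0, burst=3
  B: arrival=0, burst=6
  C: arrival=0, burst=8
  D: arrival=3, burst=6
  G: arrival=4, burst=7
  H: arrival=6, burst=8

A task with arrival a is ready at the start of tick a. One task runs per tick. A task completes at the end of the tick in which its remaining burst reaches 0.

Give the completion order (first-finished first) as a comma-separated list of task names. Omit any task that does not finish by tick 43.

completion order = A, B, C, D, G, H

t=0: queue=[A,B,C] q_used=0 → run A
t=1: queue=[A,B,C] q_used=1 → run A
t=2: queue=[A,B,C] q_used=2 → run A
t=3: queue=[B,C,D] q_used=0 → run B
t=4: queue=[B,C,D,G] q_used=1 → run B
t=5: queue=[B,C,D,G] q_used=2 → run B
t=6: queue=[B,C,D,G,H] q_used=3 → run B
t=7: queue=[C,D,G,H,B] q_used=0 → run C
t=8: queue=[C,D,G,H,B] q_used=1 → run C
t=9: queue=[C,D,G,H,B] q_used=2 → run C
t=10: queue=[C,D,G,H,B] q_used=3 → run C
t=11: queue=[D,G,H,B,C] q_used=0 → run D
t=12: queue=[D,G,H,B,C] q_used=1 → run D
t=13: queue=[D,G,H,B,C] q_used=2 → run D
t=14: queue=[D,G,H,B,C] q_used=3 → run D
t=15: queue=[G,H,B,C,D] q_used=0 → run G
t=16: queue=[G,H,B,C,D] q_used=1 → run G
t=17: queue=[G,H,B,C,D] q_used=2 → run G
t=18: queue=[G,H,B,C,D] q_used=3 → run G
t=19: queue=[H,B,C,D,G] q_used=0 → run H
t=20: queue=[H,B,C,D,G] q_used=1 → run H
t=21: queue=[H,B,C,D,G] q_used=2 → run H
t=22: queue=[H,B,C,D,G] q_used=3 → run H
t=23: queue=[B,C,D,G,H] q_used=0 → run B
t=24: queue=[B,C,D,G,H] q_used=1 → run B
t=25: queue=[C,D,G,H] q_used=0 → run C
t=26: queue=[C,D,G,H] q_used=1 → run C
t=27: queue=[C,D,G,H] q_used=2 → run C
t=28: queue=[C,D,G,H] q_used=3 → run C
t=29: queue=[D,G,H] q_used=0 → run D
t=30: queue=[D,G,H] q_used=1 → run D
t=31: queue=[G,H] q_used=0 → run G
t=32: queue=[G,H] q_used=1 → run G
t=33: queue=[G,H] q_used=2 → run G
t=34: queue=[H] q_used=0 → run H
t=35: queue=[H] q_used=1 → run H
t=36: queue=[H] q_used=2 → run H
t=37: queue=[H] q_used=3 → run H
t=38: (idle)
t=39: (idle)
t=40: (idle)
t=41: (idle)
t=42: (idle)
t=43: (idle)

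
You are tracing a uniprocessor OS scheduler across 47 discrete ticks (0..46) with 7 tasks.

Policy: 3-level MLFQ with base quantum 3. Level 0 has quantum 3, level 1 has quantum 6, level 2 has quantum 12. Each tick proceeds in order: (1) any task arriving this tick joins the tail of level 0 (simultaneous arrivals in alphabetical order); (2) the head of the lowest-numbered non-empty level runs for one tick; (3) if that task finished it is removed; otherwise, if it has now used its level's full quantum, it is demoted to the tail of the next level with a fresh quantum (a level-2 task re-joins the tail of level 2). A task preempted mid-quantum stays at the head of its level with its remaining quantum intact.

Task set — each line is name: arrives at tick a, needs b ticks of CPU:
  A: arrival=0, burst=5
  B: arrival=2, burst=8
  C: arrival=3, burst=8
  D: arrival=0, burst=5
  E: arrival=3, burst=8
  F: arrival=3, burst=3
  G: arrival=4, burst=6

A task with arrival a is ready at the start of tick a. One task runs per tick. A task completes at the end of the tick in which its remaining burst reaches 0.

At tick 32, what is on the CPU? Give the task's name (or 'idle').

t=0: L0/L1/L2 = AD/-/- → run A
t=1: L0/L1/L2 = AD/-/- → run A
t=2: L0/L1/L2 = ADB/-/- → run A
t=3: L0/L1/L2 = DBCEF/A/- → run D
t=4: L0/L1/L2 = DBCEFG/A/- → run D
t=5: L0/L1/L2 = DBCEFG/A/- → run D
t=6: L0/L1/L2 = BCEFG/AD/- → run B
t=7: L0/L1/L2 = BCEFG/AD/- → run B
t=8: L0/L1/L2 = BCEFG/AD/- → run B
t=9: L0/L1/L2 = CEFG/ADB/- → run C
t=10: L0/L1/L2 = CEFG/ADB/- → run C
t=11: L0/L1/L2 = CEFG/ADB/- → run C
t=12: L0/L1/L2 = EFG/ADBC/- → run E
t=13: L0/L1/L2 = EFG/ADBC/- → run E
t=14: L0/L1/L2 = EFG/ADBC/- → run E
t=15: L0/L1/L2 = FG/ADBCE/- → run F
t=16: L0/L1/L2 = FG/ADBCE/- → run F
t=17: L0/L1/L2 = FG/ADBCE/- → run F
t=18: L0/L1/L2 = G/ADBCE/- → run G
t=19: L0/L1/L2 = G/ADBCE/- → run G
t=20: L0/L1/L2 = G/ADBCE/- → run G
t=21: L0/L1/L2 = -/ADBCEG/- → run A
t=22: L0/L1/L2 = -/ADBCEG/- → run A
t=23: L0/L1/L2 = -/DBCEG/- → run D
t=24: L0/L1/L2 = -/DBCEG/- → run D
t=25: L0/L1/L2 = -/BCEG/- → run B
t=26: L0/L1/L2 = -/BCEG/- → run B
t=27: L0/L1/L2 = -/BCEG/- → run B
t=28: L0/L1/L2 = -/BCEG/- → run B
t=29: L0/L1/L2 = -/BCEG/- → run B
t=30: L0/L1/L2 = -/CEG/- → run C
t=31: L0/L1/L2 = -/CEG/- → run C
t=32: L0/L1/L2 = -/CEG/- → run C
t=33: L0/L1/L2 = -/CEG/- → run C
t=34: L0/L1/L2 = -/CEG/- → run C
t=35: L0/L1/L2 = -/EG/- → run E
t=36: L0/L1/L2 = -/EG/- → run E
t=37: L0/L1/L2 = -/EG/- → run E
t=38: L0/L1/L2 = -/EG/- → run E
t=39: L0/L1/L2 = -/EG/- → run E
t=40: L0/L1/L2 = -/G/- → run G
t=41: L0/L1/L2 = -/G/- → run G
t=42: L0/L1/L2 = -/G/- → run G
t=43: (idle)
t=44: (idle)
t=45: (idle)
t=46: (idle)

running at tick 32 = C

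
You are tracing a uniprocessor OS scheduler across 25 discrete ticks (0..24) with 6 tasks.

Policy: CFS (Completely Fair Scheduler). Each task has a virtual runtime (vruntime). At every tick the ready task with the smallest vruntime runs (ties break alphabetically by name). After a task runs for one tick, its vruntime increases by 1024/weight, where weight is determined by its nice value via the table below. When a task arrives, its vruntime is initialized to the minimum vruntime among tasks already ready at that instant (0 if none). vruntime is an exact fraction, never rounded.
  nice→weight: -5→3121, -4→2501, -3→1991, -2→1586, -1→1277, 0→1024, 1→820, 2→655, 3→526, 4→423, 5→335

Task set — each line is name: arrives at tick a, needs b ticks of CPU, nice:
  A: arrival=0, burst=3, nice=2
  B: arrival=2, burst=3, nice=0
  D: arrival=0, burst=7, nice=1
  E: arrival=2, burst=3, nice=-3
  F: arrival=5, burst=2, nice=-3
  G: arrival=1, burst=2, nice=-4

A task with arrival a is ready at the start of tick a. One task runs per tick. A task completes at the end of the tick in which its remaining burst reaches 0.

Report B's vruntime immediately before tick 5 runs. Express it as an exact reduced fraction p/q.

vruntime(B, start of tick 5) = 1/1

t=0: vr[A=0 D=0] → run A
t=1: vr[A=1024/655 D=0 G=0] → run D
t=2: vr[A=1024/655 B=0 D=256/205 E=0 G=0] → run B
t=3: vr[A=1024/655 B=1 D=256/205 E=0 G=0] → run E
t=4: vr[A=1024/655 B=1 D=256/205 E=1024/1991 G=0] → run G
t=5: vr[A=1024/655 B=1 D=256/205 E=1024/1991 F=1024/2501 G=1024/2501] → run F
t=6: vr[A=1024/655 B=1 D=256/205 E=1024/1991 F=4599808/4979491 G=1024/2501] → run G
t=7: vr[A=1024/655 B=1 D=256/205 E=1024/1991 F=4599808/4979491] → run E
t=8: vr[A=1024/655 B=1 D=256/205 E=2048/1991 F=4599808/4979491] → run F
t=9: vr[A=1024/655 B=1 D=256/205 E=2048/1991] → run B
t=10: vr[A=1024/655 B=2 D=256/205 E=2048/1991] → run E
t=11: vr[A=1024/655 B=2 D=256/205] → run D
t=12: vr[A=1024/655 B=2 D=512/205] → run A
t=13: vr[A=2048/655 B=2 D=512/205] → run B
t=14: vr[A=2048/655 D=512/205] → run D
t=15: vr[A=2048/655 D=768/205] → run A
t=16: vr[D=768/205] → run D
t=17: vr[D=1024/205] → run D
t=18: vr[D=256/41] → run D
t=19: vr[D=1536/205] → run D
t=20: (idle)
t=21: (idle)
t=22: (idle)
t=23: (idle)
t=24: (idle)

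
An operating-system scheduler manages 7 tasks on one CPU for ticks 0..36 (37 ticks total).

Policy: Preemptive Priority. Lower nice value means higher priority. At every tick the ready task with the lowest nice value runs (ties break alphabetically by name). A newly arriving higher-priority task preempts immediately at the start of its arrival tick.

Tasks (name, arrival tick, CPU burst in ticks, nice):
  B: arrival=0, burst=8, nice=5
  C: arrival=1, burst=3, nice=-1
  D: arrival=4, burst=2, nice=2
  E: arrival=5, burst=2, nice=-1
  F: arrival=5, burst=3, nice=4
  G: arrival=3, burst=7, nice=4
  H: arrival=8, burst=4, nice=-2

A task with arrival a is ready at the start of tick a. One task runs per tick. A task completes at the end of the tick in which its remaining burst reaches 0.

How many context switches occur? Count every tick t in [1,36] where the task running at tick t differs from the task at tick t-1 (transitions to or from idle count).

t=0: ready={B} → run B
t=1: ready={B,C} → run C
t=2: ready={B,C} → run C
t=3: ready={B,C,G} → run C
t=4: ready={B,D,G} → run D
t=5: ready={B,D,E,F,G} → run E
t=6: ready={B,D,E,F,G} → run E
t=7: ready={B,D,F,G} → run D
t=8: ready={B,F,G,H} → run H
t=9: ready={B,F,G,H} → run H
t=10: ready={B,F,G,H} → run H
t=11: ready={B,F,G,H} → run H
t=12: ready={B,F,G} → run F
t=13: ready={B,F,G} → run F
t=14: ready={B,F,G} → run F
t=15: ready={B,G} → run G
t=16: ready={B,G} → run G
t=17: ready={B,G} → run G
t=18: ready={B,G} → run G
t=19: ready={B,G} → run G
t=20: ready={B,G} → run G
t=21: ready={B,G} → run G
t=22: ready={B} → run B
t=23: ready={B} → run B
t=24: ready={B} → run B
t=25: ready={B} → run B
t=26: ready={B} → run B
t=27: ready={B} → run B
t=28: ready={B} → run B
t=29: (idle)
t=30: (idle)
t=31: (idle)
t=32: (idle)
t=33: (idle)
t=34: (idle)
t=35: (idle)
t=36: (idle)

context switches = 9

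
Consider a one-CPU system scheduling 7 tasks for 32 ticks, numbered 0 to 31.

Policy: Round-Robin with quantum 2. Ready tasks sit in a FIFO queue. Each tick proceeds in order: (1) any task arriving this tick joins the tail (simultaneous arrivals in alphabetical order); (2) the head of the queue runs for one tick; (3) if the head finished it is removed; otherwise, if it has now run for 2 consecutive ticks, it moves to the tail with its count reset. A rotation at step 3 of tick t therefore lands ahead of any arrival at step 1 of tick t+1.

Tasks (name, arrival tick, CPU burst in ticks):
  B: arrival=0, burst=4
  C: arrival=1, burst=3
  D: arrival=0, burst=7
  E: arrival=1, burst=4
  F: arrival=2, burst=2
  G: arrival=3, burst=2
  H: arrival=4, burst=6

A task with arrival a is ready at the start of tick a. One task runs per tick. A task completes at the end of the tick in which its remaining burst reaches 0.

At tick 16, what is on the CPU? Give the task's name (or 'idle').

t=0: queue=[B,D] q_used=0 → run B
t=1: queue=[B,D,C,E] q_used=1 → run B
t=2: queue=[D,C,E,B,F] q_used=0 → run D
t=3: queue=[D,C,E,B,F,G] q_used=1 → run D
t=4: queue=[C,E,B,F,G,D,H] q_used=0 → run C
t=5: queue=[C,E,B,F,G,D,H] q_used=1 → run C
t=6: queue=[E,B,F,G,D,H,C] q_used=0 → run E
t=7: queue=[E,B,F,G,D,H,C] q_used=1 → run E
t=8: queue=[B,F,G,D,H,C,E] q_used=0 → run B
t=9: queue=[B,F,G,D,H,C,E] q_used=1 → run B
t=10: queue=[F,G,D,H,C,E] q_used=0 → run F
t=11: queue=[F,G,D,H,C,E] q_used=1 → run F
t=12: queue=[G,D,H,C,E] q_used=0 → run G
t=13: queue=[G,D,H,C,E] q_used=1 → run G
t=14: queue=[D,H,C,E] q_used=0 → run D
t=15: queue=[D,H,C,E] q_used=1 → run D
t=16: queue=[H,C,E,D] q_used=0 → run H
t=17: queue=[H,C,E,D] q_used=1 → run H
t=18: queue=[C,E,D,H] q_used=0 → run C
t=19: queue=[E,D,H] q_used=0 → run E
t=20: queue=[E,D,H] q_used=1 → run E
t=21: queue=[D,H] q_used=0 → run D
t=22: queue=[D,H] q_used=1 → run D
t=23: queue=[H,D] q_used=0 → run H
t=24: queue=[H,D] q_used=1 → run H
t=25: queue=[D,H] q_used=0 → run D
t=26: queue=[H] q_used=0 → run H
t=27: queue=[H] q_used=1 → run H
t=28: (idle)
t=29: (idle)
t=30: (idle)
t=31: (idle)

running at tick 16 = H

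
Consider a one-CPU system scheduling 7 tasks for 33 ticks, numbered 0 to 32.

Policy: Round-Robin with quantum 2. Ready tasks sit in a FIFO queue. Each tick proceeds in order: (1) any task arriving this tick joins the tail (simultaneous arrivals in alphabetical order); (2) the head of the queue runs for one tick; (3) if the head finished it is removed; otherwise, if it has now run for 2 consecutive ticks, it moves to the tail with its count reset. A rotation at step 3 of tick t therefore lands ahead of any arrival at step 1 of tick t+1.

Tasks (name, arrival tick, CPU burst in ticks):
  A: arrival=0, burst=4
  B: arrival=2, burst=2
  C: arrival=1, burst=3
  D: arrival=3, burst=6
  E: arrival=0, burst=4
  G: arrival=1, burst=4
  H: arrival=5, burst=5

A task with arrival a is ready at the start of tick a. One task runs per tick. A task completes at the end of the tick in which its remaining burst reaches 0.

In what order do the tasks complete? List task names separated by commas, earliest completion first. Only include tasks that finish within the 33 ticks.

t=0: queue=[A,E] q_used=0 → run A
t=1: queue=[A,E,C,G] q_used=1 → run A
t=2: queue=[E,C,G,A,B] q_used=0 → run E
t=3: queue=[E,C,G,A,B,D] q_used=1 → run E
t=4: queue=[C,G,A,B,D,E] q_used=0 → run C
t=5: queue=[C,G,A,B,D,E,H] q_used=1 → run C
t=6: queue=[G,A,B,D,E,H,C] q_used=0 → run G
t=7: queue=[G,A,B,D,E,H,C] q_used=1 → run G
t=8: queue=[A,B,D,E,H,C,G] q_used=0 → run A
t=9: queue=[A,B,D,E,H,C,G] q_used=1 → run A
t=10: queue=[B,D,E,H,C,G] q_used=0 → run B
t=11: queue=[B,D,E,H,C,G] q_used=1 → run B
t=12: queue=[D,E,H,C,G] q_used=0 → run D
t=13: queue=[D,E,H,C,G] q_used=1 → run D
t=14: queue=[E,H,C,G,D] q_used=0 → run E
t=15: queue=[E,H,C,G,D] q_used=1 → run E
t=16: queue=[H,C,G,D] q_used=0 → run H
t=17: queue=[H,C,G,D] q_used=1 → run H
t=18: queue=[C,G,D,H] q_used=0 → run C
t=19: queue=[G,D,H] q_used=0 → run G
t=20: queue=[G,D,H] q_used=1 → run G
t=21: queue=[D,H] q_used=0 → run D
t=22: queue=[D,H] q_used=1 → run D
t=23: queue=[H,D] q_used=0 → run H
t=24: queue=[H,D] q_used=1 → run H
t=25: queue=[D,H] q_used=0 → run D
t=26: queue=[D,H] q_used=1 → run D
t=27: queue=[H] q_used=0 → run H
t=28: (idle)
t=29: (idle)
t=30: (idle)
t=31: (idle)
t=32: (idle)

completion order = A, B, E, C, G, D, H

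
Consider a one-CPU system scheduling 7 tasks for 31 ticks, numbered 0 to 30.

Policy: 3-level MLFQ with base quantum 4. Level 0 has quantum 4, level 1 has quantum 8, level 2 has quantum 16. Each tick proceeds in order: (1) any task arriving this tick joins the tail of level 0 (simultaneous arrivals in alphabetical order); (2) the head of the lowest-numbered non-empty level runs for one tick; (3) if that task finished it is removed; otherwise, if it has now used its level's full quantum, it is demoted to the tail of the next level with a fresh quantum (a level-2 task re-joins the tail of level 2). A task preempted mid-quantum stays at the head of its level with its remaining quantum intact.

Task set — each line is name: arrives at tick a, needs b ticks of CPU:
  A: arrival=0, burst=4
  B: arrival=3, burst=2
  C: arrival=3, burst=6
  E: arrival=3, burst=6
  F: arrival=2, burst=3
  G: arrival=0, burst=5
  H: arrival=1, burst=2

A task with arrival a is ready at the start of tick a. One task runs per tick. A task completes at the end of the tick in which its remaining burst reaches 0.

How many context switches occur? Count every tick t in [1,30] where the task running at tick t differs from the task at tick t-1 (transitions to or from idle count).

t=0: L0/L1/L2 = AG/-/- → run A
t=1: L0/L1/L2 = AGH/-/- → run A
t=2: L0/L1/L2 = AGHF/-/- → run A
t=3: L0/L1/L2 = AGHFBCE/-/- → run A
t=4: L0/L1/L2 = GHFBCE/-/- → run G
t=5: L0/L1/L2 = GHFBCE/-/- → run G
t=6: L0/L1/L2 = GHFBCE/-/- → run G
t=7: L0/L1/L2 = GHFBCE/-/- → run G
t=8: L0/L1/L2 = HFBCE/G/- → run H
t=9: L0/L1/L2 = HFBCE/G/- → run H
t=10: L0/L1/L2 = FBCE/G/- → run F
t=11: L0/L1/L2 = FBCE/G/- → run F
t=12: L0/L1/L2 = FBCE/G/- → run F
t=13: L0/L1/L2 = BCE/G/- → run B
t=14: L0/L1/L2 = BCE/G/- → run B
t=15: L0/L1/L2 = CE/G/- → run C
t=16: L0/L1/L2 = CE/G/- → run C
t=17: L0/L1/L2 = CE/G/- → run C
t=18: L0/L1/L2 = CE/G/- → run C
t=19: L0/L1/L2 = E/GC/- → run E
t=20: L0/L1/L2 = E/GC/- → run E
t=21: L0/L1/L2 = E/GC/- → run E
t=22: L0/L1/L2 = E/GC/- → run E
t=23: L0/L1/L2 = -/GCE/- → run G
t=24: L0/L1/L2 = -/CE/- → run C
t=25: L0/L1/L2 = -/CE/- → run C
t=26: L0/L1/L2 = -/E/- → run E
t=27: L0/L1/L2 = -/E/- → run E
t=28: (idle)
t=29: (idle)
t=30: (idle)

context switches = 10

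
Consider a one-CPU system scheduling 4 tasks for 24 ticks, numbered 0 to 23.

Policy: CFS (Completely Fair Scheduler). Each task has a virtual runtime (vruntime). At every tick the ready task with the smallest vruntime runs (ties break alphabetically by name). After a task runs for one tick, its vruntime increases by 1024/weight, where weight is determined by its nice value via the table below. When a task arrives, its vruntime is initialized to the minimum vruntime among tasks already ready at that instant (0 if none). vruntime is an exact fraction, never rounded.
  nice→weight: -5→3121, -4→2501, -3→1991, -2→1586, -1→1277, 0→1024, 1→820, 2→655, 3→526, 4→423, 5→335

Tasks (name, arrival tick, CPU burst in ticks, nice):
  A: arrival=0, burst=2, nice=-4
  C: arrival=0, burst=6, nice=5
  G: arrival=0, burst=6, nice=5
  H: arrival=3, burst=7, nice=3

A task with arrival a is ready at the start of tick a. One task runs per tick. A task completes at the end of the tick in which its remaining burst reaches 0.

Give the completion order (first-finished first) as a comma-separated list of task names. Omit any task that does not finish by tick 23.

t=0: vr[A=0 C=0 G=0] → run A
t=1: vr[A=1024/2501 C=0 G=0] → run C
t=2: vr[A=1024/2501 C=1024/335 G=0] → run G
t=3: vr[A=1024/2501 C=1024/335 G=1024/335 H=1024/2501] → run A
t=4: vr[C=1024/335 G=1024/335 H=1024/2501] → run H
t=5: vr[C=1024/335 G=1024/335 H=1549824/657763] → run H
t=6: vr[C=1024/335 G=1024/335 H=2830336/657763] → run C
t=7: vr[C=2048/335 G=1024/335 H=2830336/657763] → run G
t=8: vr[C=2048/335 G=2048/335 H=2830336/657763] → run H
t=9: vr[C=2048/335 G=2048/335 H=4110848/657763] → run C
t=10: vr[C=3072/335 G=2048/335 H=4110848/657763] → run G
t=11: vr[C=3072/335 G=3072/335 H=4110848/657763] → run H
t=12: vr[C=3072/335 G=3072/335 H=5391360/657763] → run H
t=13: vr[C=3072/335 G=3072/335 H=6671872/657763] → run C
t=14: vr[C=4096/335 G=3072/335 H=6671872/657763] → run G
t=15: vr[C=4096/335 G=4096/335 H=6671872/657763] → run H
t=16: vr[C=4096/335 G=4096/335 H=7952384/657763] → run H
t=17: vr[C=4096/335 G=4096/335] → run C
t=18: vr[C=1024/67 G=4096/335] → run G
t=19: vr[C=1024/67 G=1024/67] → run C
t=20: vr[G=1024/67] → run G
t=21: (idle)
t=22: (idle)
t=23: (idle)

completion order = A, H, C, G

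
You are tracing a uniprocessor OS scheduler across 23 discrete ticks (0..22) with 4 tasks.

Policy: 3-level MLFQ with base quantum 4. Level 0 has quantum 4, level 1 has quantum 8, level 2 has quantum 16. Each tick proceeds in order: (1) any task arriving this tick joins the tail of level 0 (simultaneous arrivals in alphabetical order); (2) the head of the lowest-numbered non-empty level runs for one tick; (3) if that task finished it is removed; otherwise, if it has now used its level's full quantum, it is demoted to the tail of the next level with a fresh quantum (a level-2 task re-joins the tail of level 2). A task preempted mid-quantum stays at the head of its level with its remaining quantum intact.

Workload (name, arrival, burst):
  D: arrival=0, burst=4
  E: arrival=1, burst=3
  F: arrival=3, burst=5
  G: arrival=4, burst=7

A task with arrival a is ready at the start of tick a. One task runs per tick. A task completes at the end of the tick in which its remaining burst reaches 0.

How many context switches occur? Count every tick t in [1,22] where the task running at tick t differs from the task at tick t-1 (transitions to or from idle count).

context switches = 6

t=0: L0/L1/L2 = D/-/- → run D
t=1: L0/L1/L2 = DE/-/- → run D
t=2: L0/L1/L2 = DE/-/- → run D
t=3: L0/L1/L2 = DEF/-/- → run D
t=4: L0/L1/L2 = EFG/-/- → run E
t=5: L0/L1/L2 = EFG/-/- → run E
t=6: L0/L1/L2 = EFG/-/- → run E
t=7: L0/L1/L2 = FG/-/- → run F
t=8: L0/L1/L2 = FG/-/- → run F
t=9: L0/L1/L2 = FG/-/- → run F
t=10: L0/L1/L2 = FG/-/- → run F
t=11: L0/L1/L2 = G/F/- → run G
t=12: L0/L1/L2 = G/F/- → run G
t=13: L0/L1/L2 = G/F/- → run G
t=14: L0/L1/L2 = G/F/- → run G
t=15: L0/L1/L2 = -/FG/- → run F
t=16: L0/L1/L2 = -/G/- → run G
t=17: L0/L1/L2 = -/G/- → run G
t=18: L0/L1/L2 = -/G/- → run G
t=19: (idle)
t=20: (idle)
t=21: (idle)
t=22: (idle)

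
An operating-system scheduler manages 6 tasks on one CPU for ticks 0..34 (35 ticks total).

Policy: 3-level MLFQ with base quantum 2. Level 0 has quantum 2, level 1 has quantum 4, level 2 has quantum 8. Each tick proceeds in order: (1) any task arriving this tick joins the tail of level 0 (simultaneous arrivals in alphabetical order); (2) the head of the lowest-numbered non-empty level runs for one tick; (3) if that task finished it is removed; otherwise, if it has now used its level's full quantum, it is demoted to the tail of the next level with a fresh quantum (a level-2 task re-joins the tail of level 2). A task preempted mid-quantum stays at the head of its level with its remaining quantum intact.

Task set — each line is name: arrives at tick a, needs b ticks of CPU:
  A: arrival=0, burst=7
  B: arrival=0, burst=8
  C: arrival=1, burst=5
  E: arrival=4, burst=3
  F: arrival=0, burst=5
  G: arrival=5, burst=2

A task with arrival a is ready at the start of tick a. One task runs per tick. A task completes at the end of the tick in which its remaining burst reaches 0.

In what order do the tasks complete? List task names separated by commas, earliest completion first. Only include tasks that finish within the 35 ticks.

t=0: L0/L1/L2 = ABF/-/- → run A
t=1: L0/L1/L2 = ABFC/-/- → run A
t=2: L0/L1/L2 = BFC/A/- → run B
t=3: L0/L1/L2 = BFC/A/- → run B
t=4: L0/L1/L2 = FCE/AB/- → run F
t=5: L0/L1/L2 = FCEG/AB/- → run F
t=6: L0/L1/L2 = CEG/ABF/- → run C
t=7: L0/L1/L2 = CEG/ABF/- → run C
t=8: L0/L1/L2 = EG/ABFC/- → run E
t=9: L0/L1/L2 = EG/ABFC/- → run E
t=10: L0/L1/L2 = G/ABFCE/- → run G
t=11: L0/L1/L2 = G/ABFCE/- → run G
t=12: L0/L1/L2 = -/ABFCE/- → run A
t=13: L0/L1/L2 = -/ABFCE/- → run A
t=14: L0/L1/L2 = -/ABFCE/- → run A
t=15: L0/L1/L2 = -/ABFCE/- → run A
t=16: L0/L1/L2 = -/BFCE/A → run B
t=17: L0/L1/L2 = -/BFCE/A → run B
t=18: L0/L1/L2 = -/BFCE/A → run B
t=19: L0/L1/L2 = -/BFCE/A → run B
t=20: L0/L1/L2 = -/FCE/AB → run F
t=21: L0/L1/L2 = -/FCE/AB → run F
t=22: L0/L1/L2 = -/FCE/AB → run F
t=23: L0/L1/L2 = -/CE/AB → run C
t=24: L0/L1/L2 = -/CE/AB → run C
t=25: L0/L1/L2 = -/CE/AB → run C
t=26: L0/L1/L2 = -/E/AB → run E
t=27: L0/L1/L2 = -/-/AB → run A
t=28: L0/L1/L2 = -/-/B → run B
t=29: L0/L1/L2 = -/-/B → run B
t=30: (idle)
t=31: (idle)
t=32: (idle)
t=33: (idle)
t=34: (idle)

completion order = G, F, C, E, A, B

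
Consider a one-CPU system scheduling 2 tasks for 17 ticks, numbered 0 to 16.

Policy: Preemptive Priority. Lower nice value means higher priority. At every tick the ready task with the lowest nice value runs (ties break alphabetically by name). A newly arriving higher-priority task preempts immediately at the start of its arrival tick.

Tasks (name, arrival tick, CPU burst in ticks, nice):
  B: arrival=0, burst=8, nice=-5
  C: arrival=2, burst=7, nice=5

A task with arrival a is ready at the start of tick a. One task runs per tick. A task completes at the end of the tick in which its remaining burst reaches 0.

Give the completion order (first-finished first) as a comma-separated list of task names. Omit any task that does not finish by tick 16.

t=0: ready={B} → run B
t=1: ready={B} → run B
t=2: ready={B,C} → run B
t=3: ready={B,C} → run B
t=4: ready={B,C} → run B
t=5: ready={B,C} → run B
t=6: ready={B,C} → run B
t=7: ready={B,C} → run B
t=8: ready={C} → run C
t=9: ready={C} → run C
t=10: ready={C} → run C
t=11: ready={C} → run C
t=12: ready={C} → run C
t=13: ready={C} → run C
t=14: ready={C} → run C
t=15: (idle)
t=16: (idle)

completion order = B, C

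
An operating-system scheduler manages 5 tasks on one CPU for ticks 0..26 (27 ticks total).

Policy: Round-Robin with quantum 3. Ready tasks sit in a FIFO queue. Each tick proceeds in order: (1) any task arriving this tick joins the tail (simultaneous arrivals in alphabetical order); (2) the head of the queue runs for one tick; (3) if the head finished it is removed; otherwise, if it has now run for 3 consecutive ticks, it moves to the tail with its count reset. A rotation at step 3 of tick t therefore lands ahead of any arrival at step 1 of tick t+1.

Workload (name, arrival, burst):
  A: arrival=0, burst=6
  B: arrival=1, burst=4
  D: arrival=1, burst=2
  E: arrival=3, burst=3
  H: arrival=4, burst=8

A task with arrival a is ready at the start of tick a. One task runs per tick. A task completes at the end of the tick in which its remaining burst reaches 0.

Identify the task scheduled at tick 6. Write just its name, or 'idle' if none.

t=0: queue=[A] q_used=0 → run A
t=1: queue=[A,B,D] q_used=1 → run A
t=2: queue=[A,B,D] q_used=2 → run A
t=3: queue=[B,D,A,E] q_used=0 → run B
t=4: queue=[B,D,A,E,H] q_used=1 → run B
t=5: queue=[B,D,A,E,H] q_used=2 → run B
t=6: queue=[D,A,E,H,B] q_used=0 → run D
t=7: queue=[D,A,E,H,B] q_used=1 → run D
t=8: queue=[A,E,H,B] q_used=0 → run A
t=9: queue=[A,E,H,B] q_used=1 → run A
t=10: queue=[A,E,H,B] q_used=2 → run A
t=11: queue=[E,H,B] q_used=0 → run E
t=12: queue=[E,H,B] q_used=1 → run E
t=13: queue=[E,H,B] q_used=2 → run E
t=14: queue=[H,B] q_used=0 → run H
t=15: queue=[H,B] q_used=1 → run H
t=16: queue=[H,B] q_used=2 → run H
t=17: queue=[B,H] q_used=0 → run B
t=18: queue=[H] q_used=0 → run H
t=19: queue=[H] q_used=1 → run H
t=20: queue=[H] q_used=2 → run H
t=21: queue=[H] q_used=0 → run H
t=22: queue=[H] q_used=1 → run H
t=23: (idle)
t=24: (idle)
t=25: (idle)
t=26: (idle)

running at tick 6 = D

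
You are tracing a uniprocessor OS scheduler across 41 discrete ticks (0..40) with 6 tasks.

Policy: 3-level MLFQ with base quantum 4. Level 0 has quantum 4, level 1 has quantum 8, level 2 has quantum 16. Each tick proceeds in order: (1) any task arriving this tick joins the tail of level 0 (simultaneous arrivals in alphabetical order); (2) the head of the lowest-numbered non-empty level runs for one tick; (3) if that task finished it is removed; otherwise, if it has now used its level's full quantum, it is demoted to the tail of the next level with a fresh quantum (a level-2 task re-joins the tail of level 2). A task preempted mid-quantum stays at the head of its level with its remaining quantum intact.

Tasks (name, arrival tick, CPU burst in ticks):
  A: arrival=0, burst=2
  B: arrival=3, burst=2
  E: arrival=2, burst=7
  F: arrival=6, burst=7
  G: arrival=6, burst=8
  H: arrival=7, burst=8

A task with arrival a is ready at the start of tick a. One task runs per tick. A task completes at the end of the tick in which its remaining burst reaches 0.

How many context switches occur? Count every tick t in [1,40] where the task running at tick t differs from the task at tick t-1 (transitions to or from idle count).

context switches = 10

t=0: L0/L1/L2 = A/-/- → run A
t=1: L0/L1/L2 = A/-/- → run A
t=2: L0/L1/L2 = E/-/- → run E
t=3: L0/L1/L2 = EB/-/- → run E
t=4: L0/L1/L2 = EB/-/- → run E
t=5: L0/L1/L2 = EB/-/- → run E
t=6: L0/L1/L2 = BFG/E/- → run B
t=7: L0/L1/L2 = BFGH/E/- → run B
t=8: L0/L1/L2 = FGH/E/- → run F
t=9: L0/L1/L2 = FGH/E/- → run F
t=10: L0/L1/L2 = FGH/E/- → run F
t=11: L0/L1/L2 = FGH/E/- → run F
t=12: L0/L1/L2 = GH/EF/- → run G
t=13: L0/L1/L2 = GH/EF/- → run G
t=14: L0/L1/L2 = GH/EF/- → run G
t=15: L0/L1/L2 = GH/EF/- → run G
t=16: L0/L1/L2 = H/EFG/- → run H
t=17: L0/L1/L2 = H/EFG/- → run H
t=18: L0/L1/L2 = H/EFG/- → run H
t=19: L0/L1/L2 = H/EFG/- → run H
t=20: L0/L1/L2 = -/EFGH/- → run E
t=21: L0/L1/L2 = -/EFGH/- → run E
t=22: L0/L1/L2 = -/EFGH/- → run E
t=23: L0/L1/L2 = -/FGH/- → run F
t=24: L0/L1/L2 = -/FGH/- → run F
t=25: L0/L1/L2 = -/FGH/- → run F
t=26: L0/L1/L2 = -/GH/- → run G
t=27: L0/L1/L2 = -/GH/- → run G
t=28: L0/L1/L2 = -/GH/- → run G
t=29: L0/L1/L2 = -/GH/- → run G
t=30: L0/L1/L2 = -/H/- → run H
t=31: L0/L1/L2 = -/H/- → run H
t=32: L0/L1/L2 = -/H/- → run H
t=33: L0/L1/L2 = -/H/- → run H
t=34: (idle)
t=35: (idle)
t=36: (idle)
t=37: (idle)
t=38: (idle)
t=39: (idle)
t=40: (idle)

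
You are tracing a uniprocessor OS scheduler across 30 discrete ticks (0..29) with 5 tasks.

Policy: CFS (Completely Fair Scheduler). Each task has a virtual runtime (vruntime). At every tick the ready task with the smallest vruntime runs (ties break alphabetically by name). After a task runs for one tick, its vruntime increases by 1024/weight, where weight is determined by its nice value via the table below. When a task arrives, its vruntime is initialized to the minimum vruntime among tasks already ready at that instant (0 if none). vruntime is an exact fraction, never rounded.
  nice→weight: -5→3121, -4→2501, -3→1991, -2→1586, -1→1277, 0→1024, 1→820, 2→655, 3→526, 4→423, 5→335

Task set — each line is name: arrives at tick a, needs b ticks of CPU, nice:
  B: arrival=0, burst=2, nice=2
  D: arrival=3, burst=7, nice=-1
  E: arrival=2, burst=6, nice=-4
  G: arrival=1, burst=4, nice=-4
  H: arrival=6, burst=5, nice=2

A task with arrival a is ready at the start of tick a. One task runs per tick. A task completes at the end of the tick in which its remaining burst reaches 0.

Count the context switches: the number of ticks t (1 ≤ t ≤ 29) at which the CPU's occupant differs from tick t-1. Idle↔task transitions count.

t=0: vr[B=0] → run B
t=1: vr[B=1024/655 G=1024/655] → run B
t=2: vr[E=1024/655 G=1024/655] → run E
t=3: vr[D=1024/655 E=3231744/1638155 G=1024/655] → run D
t=4: vr[D=1978368/836435 E=3231744/1638155 G=1024/655] → run G
t=5: vr[D=1978368/836435 E=3231744/1638155 G=3231744/1638155] → run E
t=6: vr[D=1978368/836435 E=3902464/1638155 G=3231744/1638155 H=3231744/1638155] → run G
t=7: vr[D=1978368/836435 E=3902464/1638155 G=3902464/1638155 H=3231744/1638155] → run H
t=8: vr[D=1978368/836435 E=3902464/1638155 G=3902464/1638155 H=5792768/1638155] → run D
t=9: vr[D=2649088/836435 E=3902464/1638155 G=3902464/1638155 H=5792768/1638155] → run E
t=10: vr[D=2649088/836435 E=4573184/1638155 G=3902464/1638155 H=5792768/1638155] → run G
t=11: vr[D=2649088/836435 E=4573184/1638155 G=4573184/1638155 H=5792768/1638155] → run E
t=12: vr[D=2649088/836435 E=5243904/1638155 G=4573184/1638155 H=5792768/1638155] → run G
t=13: vr[D=2649088/836435 E=5243904/1638155 H=5792768/1638155] → run D
t=14: vr[D=3319808/836435 E=5243904/1638155 H=5792768/1638155] → run E
t=15: vr[D=3319808/836435 E=5914624/1638155 H=5792768/1638155] → run H
t=16: vr[D=3319808/836435 E=5914624/1638155 H=8353792/1638155] → run E
t=17: vr[D=3319808/836435 H=8353792/1638155] → run D
t=18: vr[D=3990528/836435 H=8353792/1638155] → run D
t=19: vr[D=4661248/836435 H=8353792/1638155] → run H
t=20: vr[D=4661248/836435 H=10914816/1638155] → run D
t=21: vr[D=5331968/836435 H=10914816/1638155] → run D
t=22: vr[H=10914816/1638155] → run H
t=23: vr[H=2695168/327631] → run H
t=24: (idle)
t=25: (idle)
t=26: (idle)
t=27: (idle)
t=28: (idle)
t=29: (idle)

context switches = 20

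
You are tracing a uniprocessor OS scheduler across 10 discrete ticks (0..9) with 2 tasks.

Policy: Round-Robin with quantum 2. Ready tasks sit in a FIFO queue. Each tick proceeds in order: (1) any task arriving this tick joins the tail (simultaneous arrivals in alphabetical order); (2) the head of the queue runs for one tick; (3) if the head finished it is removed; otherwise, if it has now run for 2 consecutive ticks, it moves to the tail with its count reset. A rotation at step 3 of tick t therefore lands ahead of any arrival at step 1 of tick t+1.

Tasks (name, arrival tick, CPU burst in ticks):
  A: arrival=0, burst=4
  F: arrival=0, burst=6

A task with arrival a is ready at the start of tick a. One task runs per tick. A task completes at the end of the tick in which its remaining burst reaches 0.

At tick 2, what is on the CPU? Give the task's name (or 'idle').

t=0: queue=[A,F] q_used=0 → run A
t=1: queue=[A,F] q_used=1 → run A
t=2: queue=[F,A] q_used=0 → run F
t=3: queue=[F,A] q_used=1 → run F
t=4: queue=[A,F] q_used=0 → run A
t=5: queue=[A,F] q_used=1 → run A
t=6: queue=[F] q_used=0 → run F
t=7: queue=[F] q_used=1 → run F
t=8: queue=[F] q_used=0 → run F
t=9: queue=[F] q_used=1 → run F

running at tick 2 = F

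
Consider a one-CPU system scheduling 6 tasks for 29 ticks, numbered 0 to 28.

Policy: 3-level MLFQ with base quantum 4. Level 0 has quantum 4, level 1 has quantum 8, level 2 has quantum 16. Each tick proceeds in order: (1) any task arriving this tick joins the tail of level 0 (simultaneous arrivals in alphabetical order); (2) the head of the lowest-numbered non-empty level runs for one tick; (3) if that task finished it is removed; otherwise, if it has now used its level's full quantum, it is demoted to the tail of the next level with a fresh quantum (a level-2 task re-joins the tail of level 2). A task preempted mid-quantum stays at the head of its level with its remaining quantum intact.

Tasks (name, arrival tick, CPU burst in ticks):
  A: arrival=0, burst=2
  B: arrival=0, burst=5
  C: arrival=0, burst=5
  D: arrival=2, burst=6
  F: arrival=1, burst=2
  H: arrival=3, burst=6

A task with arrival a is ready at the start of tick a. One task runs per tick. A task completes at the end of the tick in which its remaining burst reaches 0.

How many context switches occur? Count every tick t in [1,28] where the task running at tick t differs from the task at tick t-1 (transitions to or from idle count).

t=0: L0/L1/L2 = ABC/-/- → run A
t=1: L0/L1/L2 = ABCF/-/- → run A
t=2: L0/L1/L2 = BCFD/-/- → run B
t=3: L0/L1/L2 = BCFDH/-/- → run B
t=4: L0/L1/L2 = BCFDH/-/- → run B
t=5: L0/L1/L2 = BCFDH/-/- → run B
t=6: L0/L1/L2 = CFDH/B/- → run C
t=7: L0/L1/L2 = CFDH/B/- → run C
t=8: L0/L1/L2 = CFDH/B/- → run C
t=9: L0/L1/L2 = CFDH/B/- → run C
t=10: L0/L1/L2 = FDH/BC/- → run F
t=11: L0/L1/L2 = FDH/BC/- → run F
t=12: L0/L1/L2 = DH/BC/- → run D
t=13: L0/L1/L2 = DH/BC/- → run D
t=14: L0/L1/L2 = DH/BC/- → run D
t=15: L0/L1/L2 = DH/BC/- → run D
t=16: L0/L1/L2 = H/BCD/- → run H
t=17: L0/L1/L2 = H/BCD/- → run H
t=18: L0/L1/L2 = H/BCD/- → run H
t=19: L0/L1/L2 = H/BCD/- → run H
t=20: L0/L1/L2 = -/BCDH/- → run B
t=21: L0/L1/L2 = -/CDH/- → run C
t=22: L0/L1/L2 = -/DH/- → run D
t=23: L0/L1/L2 = -/DH/- → run D
t=24: L0/L1/L2 = -/H/- → run H
t=25: L0/L1/L2 = -/H/- → run H
t=26: (idle)
t=27: (idle)
t=28: (idle)

context switches = 10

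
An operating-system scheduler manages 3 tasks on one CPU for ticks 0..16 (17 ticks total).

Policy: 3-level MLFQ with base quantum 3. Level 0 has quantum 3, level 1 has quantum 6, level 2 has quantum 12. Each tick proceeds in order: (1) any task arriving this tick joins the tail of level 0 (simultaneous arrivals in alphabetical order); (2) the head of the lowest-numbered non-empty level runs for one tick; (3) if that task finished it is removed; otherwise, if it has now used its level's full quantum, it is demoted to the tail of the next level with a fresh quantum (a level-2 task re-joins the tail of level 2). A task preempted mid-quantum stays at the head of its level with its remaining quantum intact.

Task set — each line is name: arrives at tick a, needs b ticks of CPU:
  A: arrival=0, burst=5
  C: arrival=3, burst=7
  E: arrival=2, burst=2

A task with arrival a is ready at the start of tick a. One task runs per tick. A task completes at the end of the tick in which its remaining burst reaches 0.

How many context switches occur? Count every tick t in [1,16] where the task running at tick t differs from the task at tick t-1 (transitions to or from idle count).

context switches = 5

t=0: L0/L1/L2 = A/-/- → run A
t=1: L0/L1/L2 = A/-/- → run A
t=2: L0/L1/L2 = AE/-/- → run A
t=3: L0/L1/L2 = EC/A/- → run E
t=4: L0/L1/L2 = EC/A/- → run E
t=5: L0/L1/L2 = C/A/- → run C
t=6: L0/L1/L2 = C/A/- → run C
t=7: L0/L1/L2 = C/A/- → run C
t=8: L0/L1/L2 = -/AC/- → run A
t=9: L0/L1/L2 = -/AC/- → run A
t=10: L0/L1/L2 = -/C/- → run C
t=11: L0/L1/L2 = -/C/- → run C
t=12: L0/L1/L2 = -/C/- → run C
t=13: L0/L1/L2 = -/C/- → run C
t=14: (idle)
t=15: (idle)
t=16: (idle)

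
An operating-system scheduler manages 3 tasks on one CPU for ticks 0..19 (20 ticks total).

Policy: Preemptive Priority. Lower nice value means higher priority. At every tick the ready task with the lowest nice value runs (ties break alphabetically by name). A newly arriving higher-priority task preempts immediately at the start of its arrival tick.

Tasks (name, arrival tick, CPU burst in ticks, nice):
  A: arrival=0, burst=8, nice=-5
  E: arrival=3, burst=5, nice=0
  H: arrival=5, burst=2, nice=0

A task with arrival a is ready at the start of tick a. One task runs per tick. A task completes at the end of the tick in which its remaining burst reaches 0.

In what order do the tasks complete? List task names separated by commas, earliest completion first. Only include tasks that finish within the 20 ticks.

completion order = A, E, H

t=0: ready={A} → run A
t=1: ready={A} → run A
t=2: ready={A} → run A
t=3: ready={A,E} → run A
t=4: ready={A,E} → run A
t=5: ready={A,E,H} → run A
t=6: ready={A,E,H} → run A
t=7: ready={A,E,H} → run A
t=8: ready={E,H} → run E
t=9: ready={E,H} → run E
t=10: ready={E,H} → run E
t=11: ready={E,H} → run E
t=12: ready={E,H} → run E
t=13: ready={H} → run H
t=14: ready={H} → run H
t=15: (idle)
t=16: (idle)
t=17: (idle)
t=18: (idle)
t=19: (idle)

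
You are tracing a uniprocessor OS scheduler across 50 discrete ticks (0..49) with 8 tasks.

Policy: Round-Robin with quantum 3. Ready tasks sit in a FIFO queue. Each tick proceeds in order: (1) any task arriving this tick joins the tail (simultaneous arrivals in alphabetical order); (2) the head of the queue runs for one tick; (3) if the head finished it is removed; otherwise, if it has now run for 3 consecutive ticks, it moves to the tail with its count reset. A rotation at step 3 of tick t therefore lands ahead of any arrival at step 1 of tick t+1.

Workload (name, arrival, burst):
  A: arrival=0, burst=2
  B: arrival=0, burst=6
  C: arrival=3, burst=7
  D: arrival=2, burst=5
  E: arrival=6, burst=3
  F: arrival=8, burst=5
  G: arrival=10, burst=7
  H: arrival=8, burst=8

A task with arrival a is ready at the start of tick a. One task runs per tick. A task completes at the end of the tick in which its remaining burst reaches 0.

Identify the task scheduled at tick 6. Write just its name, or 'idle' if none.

running at tick 6 = D

t=0: queue=[A,B] q_used=0 → run A
t=1: queue=[A,B] q_used=1 → run A
t=2: queue=[B,D] q_used=0 → run B
t=3: queue=[B,D,C] q_used=1 → run B
t=4: queue=[B,D,C] q_used=2 → run B
t=5: queue=[D,C,B] q_used=0 → run D
t=6: queue=[D,C,B,E] q_used=1 → run D
t=7: queue=[D,C,B,E] q_used=2 → run D
t=8: queue=[C,B,E,D,F,H] q_used=0 → run C
t=9: queue=[C,B,E,D,F,H] q_used=1 → run C
t=10: queue=[C,B,E,D,F,H,G] q_used=2 → run C
t=11: queue=[B,E,D,F,H,G,C] q_used=0 → run B
t=12: queue=[B,E,D,F,H,G,C] q_used=1 → run B
t=13: queue=[B,E,D,F,H,G,C] q_used=2 → run B
t=14: queue=[E,D,F,H,G,C] q_used=0 → run E
t=15: queue=[E,D,F,H,G,C] q_used=1 → run E
t=16: queue=[E,D,F,H,G,C] q_used=2 → run E
t=17: queue=[D,F,H,G,C] q_used=0 → run D
t=18: queue=[D,F,H,G,C] q_used=1 → run D
t=19: queue=[F,H,G,C] q_used=0 → run F
t=20: queue=[F,H,G,C] q_used=1 → run F
t=21: queue=[F,H,G,C] q_used=2 → run F
t=22: queue=[H,G,C,F] q_used=0 → run H
t=23: queue=[H,G,C,F] q_used=1 → run H
t=24: queue=[H,G,C,F] q_used=2 → run H
t=25: queue=[G,C,F,H] q_used=0 → run G
t=26: queue=[G,C,F,H] q_used=1 → run G
t=27: queue=[G,C,F,H] q_used=2 → run G
t=28: queue=[C,F,H,G] q_used=0 → run C
t=29: queue=[C,F,H,G] q_used=1 → run C
t=30: queue=[C,F,H,G] q_used=2 → run C
t=31: queue=[F,H,G,C] q_used=0 → run F
t=32: queue=[F,H,G,C] q_used=1 → run F
t=33: queue=[H,G,C] q_used=0 → run H
t=34: queue=[H,G,C] q_used=1 → run H
t=35: queue=[H,G,C] q_used=2 → run H
t=36: queue=[G,C,H] q_used=0 → run G
t=37: queue=[G,C,H] q_used=1 → run G
t=38: queue=[G,C,H] q_used=2 → run G
t=39: queue=[C,H,G] q_used=0 → run C
t=40: queue=[H,G] q_used=0 → run H
t=41: queue=[H,G] q_used=1 → run H
t=42: queue=[G] q_used=0 → run G
t=43: (idle)
t=44: (idle)
t=45: (idle)
t=46: (idle)
t=47: (idle)
t=48: (idle)
t=49: (idle)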